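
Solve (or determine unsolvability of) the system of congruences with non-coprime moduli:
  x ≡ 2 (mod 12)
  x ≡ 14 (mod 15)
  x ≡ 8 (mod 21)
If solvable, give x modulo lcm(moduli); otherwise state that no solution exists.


Moduli 12, 15, 21 are not pairwise coprime, so CRT works modulo lcm(m_i) when all pairwise compatibility conditions hold.
Pairwise compatibility: gcd(m_i, m_j) must divide a_i - a_j for every pair.
Merge one congruence at a time:
  Start: x ≡ 2 (mod 12).
  Combine with x ≡ 14 (mod 15): gcd(12, 15) = 3; 14 - 2 = 12, which IS divisible by 3, so compatible.
    Write x = 2 + 12·t and substitute into x ≡ 14 (mod 15): 12·t ≡ 14 − 2 = 12 (mod 15).
    Divide the congruence (and modulus) by g = 3: 4·t ≡ 4 (mod 5).
    The inverse of 4 mod 5 is 4 (since 4·4 = 16 = 3·5 + 1), so t ≡ 4·4 = 16 ≡ 1 (mod 5).
    Then x = 2 + 12·1 = 14, valid modulo lcm(12, 15) = 60: x ≡ 14 (mod 60).
  Combine with x ≡ 8 (mod 21): gcd(60, 21) = 3; 8 - 14 = -6, which IS divisible by 3, so compatible.
    Write x = 14 + 60·t and substitute into x ≡ 8 (mod 21): 60·t ≡ 8 − 14 = -6 (mod 21).
    Divide the congruence (and modulus) by g = 3: 20·t ≡ -2 (mod 7).
    Reduce coefficients mod 7: 6·t ≡ 5 (mod 7).
    The inverse of 6 mod 7 is 6 (since 6·6 = 36 = 5·7 + 1), so t ≡ 6·5 = 30 ≡ 2 (mod 7).
    Then x = 14 + 60·2 = 134, valid modulo lcm(60, 21) = 420: x ≡ 134 (mod 420).
Verify: 134 mod 12 = 2, 134 mod 15 = 14, 134 mod 21 = 8.

x ≡ 134 (mod 420).


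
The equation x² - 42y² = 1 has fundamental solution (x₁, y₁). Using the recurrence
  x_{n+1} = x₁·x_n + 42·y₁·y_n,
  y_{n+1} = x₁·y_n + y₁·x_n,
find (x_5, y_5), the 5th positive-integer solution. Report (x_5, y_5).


Step 1: Find the fundamental solution (x₁, y₁) of x² - 42y² = 1.
  Expand √42 as a continued fraction. a₀ = ⌊√42⌋ = 6; iterate m_{k+1} = d_k·a_k − m_k, d_{k+1} = (42 − m_{k+1}²)/d_k, a_{k+1} = ⌊(a₀ + m_{k+1})/d_{k+1}⌋ (starting m₀ = 0, d₀ = 1), with convergents p_k = a_k·p_{k-1} + p_{k-2}, q_k = a_k·q_{k-1} + q_{k-2} (p₋₁ = 1, q₋₁ = 0):
  k = 0: a₀ = 6; p₀/q₀ = 6/1; p₀² − 42·q₀² = 36 − 42 = -6.
  k = 1: m = 6, d = 6, a = ⌊(6 + 6)/6⌋ = 2; p/q = (2·6 + 1)/(2·1 + 0) = 13/2; p² − 42·q² = 169 − 168 = 1.
  The first convergent with p² − 42·q² = 1 gives the fundamental solution (x₁, y₁) = (13, 2).
Step 2: Apply the recurrence (x_{n+1}, y_{n+1}) = (x₁x_n + 42y₁y_n, x₁y_n + y₁x_n) repeatedly.
  From (x_1, y_1) = (13, 2): x_2 = 13·13 + 42·2·2 = 337; y_2 = 13·2 + 2·13 = 52.
  From (x_2, y_2) = (337, 52): x_3 = 13·337 + 42·2·52 = 8749; y_3 = 13·52 + 2·337 = 1350.
  From (x_3, y_3) = (8749, 1350): x_4 = 13·8749 + 42·2·1350 = 227137; y_4 = 13·1350 + 2·8749 = 35048.
  From (x_4, y_4) = (227137, 35048): x_5 = 13·227137 + 42·2·35048 = 5896813; y_5 = 13·35048 + 2·227137 = 909898.
Step 3: Verify x_5² - 42·y_5² = 34772403556969 - 34772403556968 = 1 (should be 1). ✓

(x_1, y_1) = (13, 2); (x_5, y_5) = (5896813, 909898).


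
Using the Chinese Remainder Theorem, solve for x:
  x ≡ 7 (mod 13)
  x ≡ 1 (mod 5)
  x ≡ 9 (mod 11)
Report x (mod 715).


Moduli 13, 5, 11 are pairwise coprime; by CRT there is a unique solution modulo M = 13 · 5 · 11 = 715.
Solve pairwise, accumulating the modulus:
  Start with x ≡ 7 (mod 13).
  Combine with x ≡ 1 (mod 5): since gcd(13, 5) = 1, we get a unique residue mod 65.
    Write x = 7 + 13·t and substitute into x ≡ 1 (mod 5): 13·t ≡ 1 − 7 = -6 (mod 5).
    Reduce coefficients mod 5: 3·t ≡ 4 (mod 5).
    The inverse of 3 mod 5 is 2 (since 3·2 = 6 = 1·5 + 1), so t ≡ 2·4 = 8 ≡ 3 (mod 5).
    Then x = 7 + 13·3 = 46, valid modulo lcm(13, 5) = 65: x ≡ 46 (mod 65).
  Combine with x ≡ 9 (mod 11): since gcd(65, 11) = 1, we get a unique residue mod 715.
    Write x = 46 + 65·t and substitute into x ≡ 9 (mod 11): 65·t ≡ 9 − 46 = -37 (mod 11).
    Reduce coefficients mod 11: 10·t ≡ 7 (mod 11).
    The inverse of 10 mod 11 is 10 (since 10·10 = 100 = 9·11 + 1), so t ≡ 10·7 = 70 ≡ 4 (mod 11).
    Then x = 46 + 65·4 = 306, valid modulo lcm(65, 11) = 715: x ≡ 306 (mod 715).
Verify: 306 mod 13 = 7 ✓, 306 mod 5 = 1 ✓, 306 mod 11 = 9 ✓.

x ≡ 306 (mod 715).


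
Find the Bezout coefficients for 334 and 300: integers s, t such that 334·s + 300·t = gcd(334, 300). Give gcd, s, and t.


Euclidean algorithm on (334, 300) — divide until remainder is 0:
  334 = 1 · 300 + 34
  300 = 8 · 34 + 28
  34 = 1 · 28 + 6
  28 = 4 · 6 + 4
  6 = 1 · 4 + 2
  4 = 2 · 2 + 0
gcd(334, 300) = 2.
Track Bezout coefficients alongside the remainders: start with r₀ = 334 = a·1 + b·0 (s = 1, t = 0) and r₁ = 300 = a·0 + b·1 (s = 0, t = 1); each new remainder r_{k+1} = r_{k-1} − q_k·r_k inherits s_{k+1} = s_{k-1} − q_k·s_k, t_{k+1} = t_{k-1} − q_k·t_k, so r_k = a·s_k + b·t_k at every step:
  q = 1: r = 34, s = 1 − 1·0 = 1, t = 0 − 1·1 = -1  (check: 334·1 + 300·(-1) = 34)
  q = 8: r = 28, s = 0 − 8·1 = -8, t = 1 − 8·(-1) = 9  (check: 334·(-8) + 300·9 = 28)
  q = 1: r = 6, s = 1 − 1·(-8) = 9, t = -1 − 1·9 = -10  (check: 334·9 + 300·(-10) = 6)
  q = 4: r = 4, s = -8 − 4·9 = -44, t = 9 − 4·(-10) = 49  (check: 334·(-44) + 300·49 = 4)
  q = 1: r = 2, s = 9 − 1·(-44) = 53, t = -10 − 1·49 = -59  (check: 334·53 + 300·(-59) = 2)
The row with r = 2 (the gcd) gives the Bezout coefficients s = 53, t = -59.
Result: 334 · (53) + 300 · (-59) = 2.

gcd(334, 300) = 2; s = 53, t = -59 (check: 334·53 + 300·(-59) = 2).


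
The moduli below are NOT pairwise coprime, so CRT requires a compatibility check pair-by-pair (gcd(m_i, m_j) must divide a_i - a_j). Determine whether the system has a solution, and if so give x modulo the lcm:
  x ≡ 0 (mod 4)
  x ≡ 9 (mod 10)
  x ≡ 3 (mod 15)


Moduli 4, 10, 15 are not pairwise coprime, so CRT works modulo lcm(m_i) when all pairwise compatibility conditions hold.
Pairwise compatibility: gcd(m_i, m_j) must divide a_i - a_j for every pair.
Merge one congruence at a time:
  Start: x ≡ 0 (mod 4).
  Combine with x ≡ 9 (mod 10): gcd(4, 10) = 2, and 9 - 0 = 9 is NOT divisible by 2.
    ⇒ system is inconsistent (no integer solution).

No solution (the system is inconsistent).


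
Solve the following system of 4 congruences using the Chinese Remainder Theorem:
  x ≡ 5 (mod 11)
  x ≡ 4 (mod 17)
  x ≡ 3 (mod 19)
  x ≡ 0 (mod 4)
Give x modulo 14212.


Product of moduli M = 11 · 17 · 19 · 4 = 14212.
Merge one congruence at a time:
  Start: x ≡ 5 (mod 11).
  Combine with x ≡ 4 (mod 17); new modulus lcm = 187.
    Write x = 5 + 11·t and substitute into x ≡ 4 (mod 17): 11·t ≡ 4 − 5 = -1 (mod 17).
    Reduce coefficients mod 17: 11·t ≡ 16 (mod 17).
    The inverse of 11 mod 17 is 14 (since 11·14 = 154 = 9·17 + 1), so t ≡ 14·16 = 224 ≡ 3 (mod 17).
    Then x = 5 + 11·3 = 38, valid modulo lcm(11, 17) = 187: x ≡ 38 (mod 187).
  Combine with x ≡ 3 (mod 19); new modulus lcm = 3553.
    Write x = 38 + 187·t and substitute into x ≡ 3 (mod 19): 187·t ≡ 3 − 38 = -35 (mod 19).
    Reduce coefficients mod 19: 16·t ≡ 3 (mod 19).
    The inverse of 16 mod 19 is 6 (since 16·6 = 96 = 5·19 + 1), so t ≡ 6·3 = 18 ≡ 18 (mod 19).
    Then x = 38 + 187·18 = 3404, valid modulo lcm(187, 19) = 3553: x ≡ 3404 (mod 3553).
  Combine with x ≡ 0 (mod 4); new modulus lcm = 14212.
    Write x = 3404 + 3553·t and substitute into x ≡ 0 (mod 4): 3553·t ≡ 0 − 3404 = -3404 (mod 4).
    Reduce coefficients mod 4: 1·t ≡ 0 (mod 4).
    So t ≡ 0 (mod 4).
    Then x = 3404 + 3553·0 = 3404, valid modulo lcm(3553, 4) = 14212: x ≡ 3404 (mod 14212).
Verify against each original: 3404 mod 11 = 5, 3404 mod 17 = 4, 3404 mod 19 = 3, 3404 mod 4 = 0.

x ≡ 3404 (mod 14212).


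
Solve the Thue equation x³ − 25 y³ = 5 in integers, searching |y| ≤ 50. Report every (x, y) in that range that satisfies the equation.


The equation is x³ - 25y³ = 5. For fixed y, x³ = 25·y³ + 5, so a solution requires the RHS to be a perfect cube.
Strategy: iterate y from -50 to 50, compute RHS = 25·y³ + 5, and check whether it is a (positive or negative) perfect cube.
Check small values of y:
  y = 0: RHS = 5 is not a perfect cube.
  y = 1: RHS = 30 is not a perfect cube.
  y = -1: RHS = -20 is not a perfect cube.
  y = 2: RHS = 205 is not a perfect cube.
  y = -2: RHS = -195 is not a perfect cube.
  y = 3: RHS = 680 is not a perfect cube.
  y = -3: RHS = -670 is not a perfect cube.
Continuing the search up to |y| = 50 finds no solutions either.
No (x, y) in the scanned range satisfies the equation.

No integer solutions with |y| ≤ 50.


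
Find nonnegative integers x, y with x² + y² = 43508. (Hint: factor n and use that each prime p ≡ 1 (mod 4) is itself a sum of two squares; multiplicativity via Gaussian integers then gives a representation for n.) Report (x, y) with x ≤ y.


Step 1: Factor n = 43508 = 2^2 · 73 · 149.
Step 2: Check the mod-4 condition on each prime factor: 2 = 2 (special); 73 ≡ 1 (mod 4), exponent 1; 149 ≡ 1 (mod 4), exponent 1.
All primes ≡ 3 (mod 4) appear to even exponent (or don't appear), so by the two-squares theorem n IS expressible as a sum of two squares.
Step 3: Build a representation. Group n = k² · m with k = 2 and m = 73 · 149 = 10877 (a product of primes ≡ 1 (mod 4)); a representation of m scales to one of n via (k·x)² + (k·y)² = k²(x² + y²). Each prime p ≡ 1 (mod 4) is itself a sum of two squares; find a² by testing p − a² for a perfect square:
  73: 73 − 1² = 72, 73 − 2² = 69, 73 − 3² = 64 = 8² ⇒ 73 = 3² + 8².
  149: 149 − 1² = 148, 149 − 2² = 145, 149 − 3² = 140, 149 − 4² = 133, 149 − 5² = 124, 149 − 6² = 113, 149 − 7² = 100 = 10² ⇒ 149 = 7² + 10².
  Combine using the Brahmagupta–Fibonacci identity (a² + b²)(c² + d²) = (ac − bd)² + (ad + bc)² = (ac + bd)² + (ad − bc)²:
  73 · 149 = 10877: from (3² + 8²)(7² + 10²), take (3·7 − 8·10, 3·10 + 8·7) = (21 − 80, 30 + 56) = (-59, 86); dropping signs (only squares matter) gives (59, 86); check 59² + 86² = 3481 + 7396 = 10877 ✓.
  Scale by k = 2: (2·59, 2·86) = (118, 172).
Step 4: Order so x ≤ y and verify: 118² + 172² = 13924 + 29584 = 43508 = n. ✓

n = 43508 = 118² + 172² (one valid representation with x ≤ y).


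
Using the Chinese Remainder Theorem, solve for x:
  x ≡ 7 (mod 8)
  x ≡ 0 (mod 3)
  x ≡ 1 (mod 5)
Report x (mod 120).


Moduli 8, 3, 5 are pairwise coprime; by CRT there is a unique solution modulo M = 8 · 3 · 5 = 120.
Solve pairwise, accumulating the modulus:
  Start with x ≡ 7 (mod 8).
  Combine with x ≡ 0 (mod 3): since gcd(8, 3) = 1, we get a unique residue mod 24.
    Write x = 7 + 8·t and substitute into x ≡ 0 (mod 3): 8·t ≡ 0 − 7 = -7 (mod 3).
    Reduce coefficients mod 3: 2·t ≡ 2 (mod 3).
    The inverse of 2 mod 3 is 2 (since 2·2 = 4 = 1·3 + 1), so t ≡ 2·2 = 4 ≡ 1 (mod 3).
    Then x = 7 + 8·1 = 15, valid modulo lcm(8, 3) = 24: x ≡ 15 (mod 24).
  Combine with x ≡ 1 (mod 5): since gcd(24, 5) = 1, we get a unique residue mod 120.
    Write x = 15 + 24·t and substitute into x ≡ 1 (mod 5): 24·t ≡ 1 − 15 = -14 (mod 5).
    Reduce coefficients mod 5: 4·t ≡ 1 (mod 5).
    The inverse of 4 mod 5 is 4 (since 4·4 = 16 = 3·5 + 1), so t ≡ 4·1 = 4 ≡ 4 (mod 5).
    Then x = 15 + 24·4 = 111, valid modulo lcm(24, 5) = 120: x ≡ 111 (mod 120).
Verify: 111 mod 8 = 7 ✓, 111 mod 3 = 0 ✓, 111 mod 5 = 1 ✓.

x ≡ 111 (mod 120).


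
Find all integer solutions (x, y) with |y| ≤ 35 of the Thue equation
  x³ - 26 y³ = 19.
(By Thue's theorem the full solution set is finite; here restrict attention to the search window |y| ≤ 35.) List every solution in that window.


The equation is x³ - 26y³ = 19. For fixed y, x³ = 26·y³ + 19, so a solution requires the RHS to be a perfect cube.
Strategy: iterate y from -35 to 35, compute RHS = 26·y³ + 19, and check whether it is a (positive or negative) perfect cube.
Check small values of y:
  y = 0: RHS = 19 is not a perfect cube.
  y = 1: RHS = 45 is not a perfect cube.
  y = -1: RHS = -7 is not a perfect cube.
  y = 2: RHS = 227 is not a perfect cube.
  y = -2: RHS = -189 is not a perfect cube.
  y = 3: RHS = 721 is not a perfect cube.
  y = -3: RHS = -683 is not a perfect cube.
Continuing the search up to |y| = 35 finds no solutions either.
No (x, y) in the scanned range satisfies the equation.

No integer solutions with |y| ≤ 35.


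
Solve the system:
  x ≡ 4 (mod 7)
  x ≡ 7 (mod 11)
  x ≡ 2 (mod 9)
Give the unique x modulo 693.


Moduli 7, 11, 9 are pairwise coprime; by CRT there is a unique solution modulo M = 7 · 11 · 9 = 693.
Solve pairwise, accumulating the modulus:
  Start with x ≡ 4 (mod 7).
  Combine with x ≡ 7 (mod 11): since gcd(7, 11) = 1, we get a unique residue mod 77.
    Write x = 4 + 7·t and substitute into x ≡ 7 (mod 11): 7·t ≡ 7 − 4 = 3 (mod 11).
    The inverse of 7 mod 11 is 8 (since 7·8 = 56 = 5·11 + 1), so t ≡ 8·3 = 24 ≡ 2 (mod 11).
    Then x = 4 + 7·2 = 18, valid modulo lcm(7, 11) = 77: x ≡ 18 (mod 77).
  Combine with x ≡ 2 (mod 9): since gcd(77, 9) = 1, we get a unique residue mod 693.
    Write x = 18 + 77·t and substitute into x ≡ 2 (mod 9): 77·t ≡ 2 − 18 = -16 (mod 9).
    Reduce coefficients mod 9: 5·t ≡ 2 (mod 9).
    The inverse of 5 mod 9 is 2 (since 5·2 = 10 = 1·9 + 1), so t ≡ 2·2 = 4 ≡ 4 (mod 9).
    Then x = 18 + 77·4 = 326, valid modulo lcm(77, 9) = 693: x ≡ 326 (mod 693).
Verify: 326 mod 7 = 4 ✓, 326 mod 11 = 7 ✓, 326 mod 9 = 2 ✓.

x ≡ 326 (mod 693).


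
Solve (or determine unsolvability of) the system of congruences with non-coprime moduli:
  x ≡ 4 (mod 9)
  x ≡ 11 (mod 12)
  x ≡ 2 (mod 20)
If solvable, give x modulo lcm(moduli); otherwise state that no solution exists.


Moduli 9, 12, 20 are not pairwise coprime, so CRT works modulo lcm(m_i) when all pairwise compatibility conditions hold.
Pairwise compatibility: gcd(m_i, m_j) must divide a_i - a_j for every pair.
Merge one congruence at a time:
  Start: x ≡ 4 (mod 9).
  Combine with x ≡ 11 (mod 12): gcd(9, 12) = 3, and 11 - 4 = 7 is NOT divisible by 3.
    ⇒ system is inconsistent (no integer solution).

No solution (the system is inconsistent).


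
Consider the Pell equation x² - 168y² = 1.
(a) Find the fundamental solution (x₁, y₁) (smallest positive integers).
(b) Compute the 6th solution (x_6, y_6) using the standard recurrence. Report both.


Step 1: Find the fundamental solution (x₁, y₁) of x² - 168y² = 1.
  Expand √168 as a continued fraction. a₀ = ⌊√168⌋ = 12; iterate m_{k+1} = d_k·a_k − m_k, d_{k+1} = (168 − m_{k+1}²)/d_k, a_{k+1} = ⌊(a₀ + m_{k+1})/d_{k+1}⌋ (starting m₀ = 0, d₀ = 1), with convergents p_k = a_k·p_{k-1} + p_{k-2}, q_k = a_k·q_{k-1} + q_{k-2} (p₋₁ = 1, q₋₁ = 0):
  k = 0: a₀ = 12; p₀/q₀ = 12/1; p₀² − 168·q₀² = 144 − 168 = -24.
  k = 1: m = 12, d = 24, a = ⌊(12 + 12)/24⌋ = 1; p/q = (1·12 + 1)/(1·1 + 0) = 13/1; p² − 168·q² = 169 − 168 = 1.
  The first convergent with p² − 168·q² = 1 gives the fundamental solution (x₁, y₁) = (13, 1).
Step 2: Apply the recurrence (x_{n+1}, y_{n+1}) = (x₁x_n + 168y₁y_n, x₁y_n + y₁x_n) repeatedly.
  From (x_1, y_1) = (13, 1): x_2 = 13·13 + 168·1·1 = 337; y_2 = 13·1 + 1·13 = 26.
  From (x_2, y_2) = (337, 26): x_3 = 13·337 + 168·1·26 = 8749; y_3 = 13·26 + 1·337 = 675.
  From (x_3, y_3) = (8749, 675): x_4 = 13·8749 + 168·1·675 = 227137; y_4 = 13·675 + 1·8749 = 17524.
  From (x_4, y_4) = (227137, 17524): x_5 = 13·227137 + 168·1·17524 = 5896813; y_5 = 13·17524 + 1·227137 = 454949.
  From (x_5, y_5) = (5896813, 454949): x_6 = 13·5896813 + 168·1·454949 = 153090001; y_6 = 13·454949 + 1·5896813 = 11811150.
Step 3: Verify x_6² - 168·y_6² = 23436548406180001 - 23436548406180000 = 1 (should be 1). ✓

(x_1, y_1) = (13, 1); (x_6, y_6) = (153090001, 11811150).


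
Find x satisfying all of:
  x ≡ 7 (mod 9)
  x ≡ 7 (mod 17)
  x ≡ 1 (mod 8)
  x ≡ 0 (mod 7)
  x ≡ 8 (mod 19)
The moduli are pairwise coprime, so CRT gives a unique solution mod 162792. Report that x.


Product of moduli M = 9 · 17 · 8 · 7 · 19 = 162792.
Merge one congruence at a time:
  Start: x ≡ 7 (mod 9).
  Combine with x ≡ 7 (mod 17); new modulus lcm = 153.
    Write x = 7 + 9·t and substitute into x ≡ 7 (mod 17): 9·t ≡ 7 − 7 = 0 (mod 17).
    The inverse of 9 mod 17 is 2 (since 9·2 = 18 = 1·17 + 1), so t ≡ 2·0 = 0 ≡ 0 (mod 17).
    Then x = 7 + 9·0 = 7, valid modulo lcm(9, 17) = 153: x ≡ 7 (mod 153).
  Combine with x ≡ 1 (mod 8); new modulus lcm = 1224.
    Write x = 7 + 153·t and substitute into x ≡ 1 (mod 8): 153·t ≡ 1 − 7 = -6 (mod 8).
    Reduce coefficients mod 8: 1·t ≡ 2 (mod 8).
    So t ≡ 2 (mod 8).
    Then x = 7 + 153·2 = 313, valid modulo lcm(153, 8) = 1224: x ≡ 313 (mod 1224).
  Combine with x ≡ 0 (mod 7); new modulus lcm = 8568.
    Write x = 313 + 1224·t and substitute into x ≡ 0 (mod 7): 1224·t ≡ 0 − 313 = -313 (mod 7).
    Reduce coefficients mod 7: 6·t ≡ 2 (mod 7).
    The inverse of 6 mod 7 is 6 (since 6·6 = 36 = 5·7 + 1), so t ≡ 6·2 = 12 ≡ 5 (mod 7).
    Then x = 313 + 1224·5 = 6433, valid modulo lcm(1224, 7) = 8568: x ≡ 6433 (mod 8568).
  Combine with x ≡ 8 (mod 19); new modulus lcm = 162792.
    Write x = 6433 + 8568·t and substitute into x ≡ 8 (mod 19): 8568·t ≡ 8 − 6433 = -6425 (mod 19).
    Reduce coefficients mod 19: 18·t ≡ 16 (mod 19).
    The inverse of 18 mod 19 is 18 (since 18·18 = 324 = 17·19 + 1), so t ≡ 18·16 = 288 ≡ 3 (mod 19).
    Then x = 6433 + 8568·3 = 32137, valid modulo lcm(8568, 19) = 162792: x ≡ 32137 (mod 162792).
Verify against each original: 32137 mod 9 = 7, 32137 mod 17 = 7, 32137 mod 8 = 1, 32137 mod 7 = 0, 32137 mod 19 = 8.

x ≡ 32137 (mod 162792).


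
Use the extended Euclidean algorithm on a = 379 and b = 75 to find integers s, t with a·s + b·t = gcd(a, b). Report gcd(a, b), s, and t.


Euclidean algorithm on (379, 75) — divide until remainder is 0:
  379 = 5 · 75 + 4
  75 = 18 · 4 + 3
  4 = 1 · 3 + 1
  3 = 3 · 1 + 0
gcd(379, 75) = 1.
Track Bezout coefficients alongside the remainders: start with r₀ = 379 = a·1 + b·0 (s = 1, t = 0) and r₁ = 75 = a·0 + b·1 (s = 0, t = 1); each new remainder r_{k+1} = r_{k-1} − q_k·r_k inherits s_{k+1} = s_{k-1} − q_k·s_k, t_{k+1} = t_{k-1} − q_k·t_k, so r_k = a·s_k + b·t_k at every step:
  q = 5: r = 4, s = 1 − 5·0 = 1, t = 0 − 5·1 = -5  (check: 379·1 + 75·(-5) = 4)
  q = 18: r = 3, s = 0 − 18·1 = -18, t = 1 − 18·(-5) = 91  (check: 379·(-18) + 75·91 = 3)
  q = 1: r = 1, s = 1 − 1·(-18) = 19, t = -5 − 1·91 = -96  (check: 379·19 + 75·(-96) = 1)
The row with r = 1 (the gcd) gives the Bezout coefficients s = 19, t = -96.
Result: 379 · (19) + 75 · (-96) = 1.

gcd(379, 75) = 1; s = 19, t = -96 (check: 379·19 + 75·(-96) = 1).


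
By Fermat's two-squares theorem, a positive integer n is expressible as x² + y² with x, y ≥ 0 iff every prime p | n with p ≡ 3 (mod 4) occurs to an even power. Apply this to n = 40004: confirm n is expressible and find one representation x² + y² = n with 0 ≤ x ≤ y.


Step 1: Factor n = 40004 = 2^2 · 73 · 137.
Step 2: Check the mod-4 condition on each prime factor: 2 = 2 (special); 73 ≡ 1 (mod 4), exponent 1; 137 ≡ 1 (mod 4), exponent 1.
All primes ≡ 3 (mod 4) appear to even exponent (or don't appear), so by the two-squares theorem n IS expressible as a sum of two squares.
Step 3: Build a representation. Group n = k² · m with k = 2 and m = 73 · 137 = 10001 (a product of primes ≡ 1 (mod 4)); a representation of m scales to one of n via (k·x)² + (k·y)² = k²(x² + y²). Each prime p ≡ 1 (mod 4) is itself a sum of two squares; find a² by testing p − a² for a perfect square:
  73: 73 − 1² = 72, 73 − 2² = 69, 73 − 3² = 64 = 8² ⇒ 73 = 3² + 8².
  137: 137 − 1² = 136, 137 − 2² = 133, 137 − 3² = 128, 137 − 4² = 121 = 11² ⇒ 137 = 4² + 11².
  Combine using the Brahmagupta–Fibonacci identity (a² + b²)(c² + d²) = (ac − bd)² + (ad + bc)² = (ac + bd)² + (ad − bc)²:
  73 · 137 = 10001: from (3² + 8²)(4² + 11²), take (3·4 − 8·11, 3·11 + 8·4) = (12 − 88, 33 + 32) = (-76, 65); dropping signs (only squares matter) gives (76, 65); check 76² + 65² = 5776 + 4225 = 10001 ✓.
  Scale by k = 2: (2·76, 2·65) = (152, 130).
Step 4: Order so x ≤ y and verify: 130² + 152² = 16900 + 23104 = 40004 = n. ✓

n = 40004 = 130² + 152² (one valid representation with x ≤ y).


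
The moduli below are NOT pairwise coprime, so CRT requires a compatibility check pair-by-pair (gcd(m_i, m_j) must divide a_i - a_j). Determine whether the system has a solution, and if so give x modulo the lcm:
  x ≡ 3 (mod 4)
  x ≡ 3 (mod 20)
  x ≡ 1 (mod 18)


Moduli 4, 20, 18 are not pairwise coprime, so CRT works modulo lcm(m_i) when all pairwise compatibility conditions hold.
Pairwise compatibility: gcd(m_i, m_j) must divide a_i - a_j for every pair.
Merge one congruence at a time:
  Start: x ≡ 3 (mod 4).
  Combine with x ≡ 3 (mod 20): gcd(4, 20) = 4; 3 - 3 = 0, which IS divisible by 4, so compatible.
    Write x = 3 + 4·t and substitute into x ≡ 3 (mod 20): 4·t ≡ 3 − 3 = 0 (mod 20).
    Divide the congruence (and modulus) by g = 4: 1·t ≡ 0 (mod 5).
    So t ≡ 0 (mod 5).
    Then x = 3 + 4·0 = 3, valid modulo lcm(4, 20) = 20: x ≡ 3 (mod 20).
  Combine with x ≡ 1 (mod 18): gcd(20, 18) = 2; 1 - 3 = -2, which IS divisible by 2, so compatible.
    Write x = 3 + 20·t and substitute into x ≡ 1 (mod 18): 20·t ≡ 1 − 3 = -2 (mod 18).
    Divide the congruence (and modulus) by g = 2: 10·t ≡ -1 (mod 9).
    Reduce coefficients mod 9: 1·t ≡ 8 (mod 9).
    So t ≡ 8 (mod 9).
    Then x = 3 + 20·8 = 163, valid modulo lcm(20, 18) = 180: x ≡ 163 (mod 180).
Verify: 163 mod 4 = 3, 163 mod 20 = 3, 163 mod 18 = 1.

x ≡ 163 (mod 180).


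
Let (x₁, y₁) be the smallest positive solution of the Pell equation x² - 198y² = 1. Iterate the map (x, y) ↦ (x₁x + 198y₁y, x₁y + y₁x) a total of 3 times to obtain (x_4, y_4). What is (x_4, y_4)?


Step 1: Find the fundamental solution (x₁, y₁) of x² - 198y² = 1.
  Expand √198 as a continued fraction. a₀ = ⌊√198⌋ = 14; iterate m_{k+1} = d_k·a_k − m_k, d_{k+1} = (198 − m_{k+1}²)/d_k, a_{k+1} = ⌊(a₀ + m_{k+1})/d_{k+1}⌋ (starting m₀ = 0, d₀ = 1), with convergents p_k = a_k·p_{k-1} + p_{k-2}, q_k = a_k·q_{k-1} + q_{k-2} (p₋₁ = 1, q₋₁ = 0):
  k = 0: a₀ = 14; p₀/q₀ = 14/1; p₀² − 198·q₀² = 196 − 198 = -2.
  k = 1: m = 14, d = 2, a = ⌊(14 + 14)/2⌋ = 14; p/q = (14·14 + 1)/(14·1 + 0) = 197/14; p² − 198·q² = 38809 − 38808 = 1.
  The first convergent with p² − 198·q² = 1 gives the fundamental solution (x₁, y₁) = (197, 14).
Step 2: Apply the recurrence (x_{n+1}, y_{n+1}) = (x₁x_n + 198y₁y_n, x₁y_n + y₁x_n) repeatedly.
  From (x_1, y_1) = (197, 14): x_2 = 197·197 + 198·14·14 = 77617; y_2 = 197·14 + 14·197 = 5516.
  From (x_2, y_2) = (77617, 5516): x_3 = 197·77617 + 198·14·5516 = 30580901; y_3 = 197·5516 + 14·77617 = 2173290.
  From (x_3, y_3) = (30580901, 2173290): x_4 = 197·30580901 + 198·14·2173290 = 12048797377; y_4 = 197·2173290 + 14·30580901 = 856270744.
Step 3: Verify x_4² - 198·y_4² = 145173518232002080129 - 145173518232002080128 = 1 (should be 1). ✓

(x_1, y_1) = (197, 14); (x_4, y_4) = (12048797377, 856270744).


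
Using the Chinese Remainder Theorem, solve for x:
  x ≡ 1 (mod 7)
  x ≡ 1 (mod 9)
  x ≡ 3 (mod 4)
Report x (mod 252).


Moduli 7, 9, 4 are pairwise coprime; by CRT there is a unique solution modulo M = 7 · 9 · 4 = 252.
Solve pairwise, accumulating the modulus:
  Start with x ≡ 1 (mod 7).
  Combine with x ≡ 1 (mod 9): since gcd(7, 9) = 1, we get a unique residue mod 63.
    Write x = 1 + 7·t and substitute into x ≡ 1 (mod 9): 7·t ≡ 1 − 1 = 0 (mod 9).
    The inverse of 7 mod 9 is 4 (since 7·4 = 28 = 3·9 + 1), so t ≡ 4·0 = 0 ≡ 0 (mod 9).
    Then x = 1 + 7·0 = 1, valid modulo lcm(7, 9) = 63: x ≡ 1 (mod 63).
  Combine with x ≡ 3 (mod 4): since gcd(63, 4) = 1, we get a unique residue mod 252.
    Write x = 1 + 63·t and substitute into x ≡ 3 (mod 4): 63·t ≡ 3 − 1 = 2 (mod 4).
    Reduce coefficients mod 4: 3·t ≡ 2 (mod 4).
    The inverse of 3 mod 4 is 3 (since 3·3 = 9 = 2·4 + 1), so t ≡ 3·2 = 6 ≡ 2 (mod 4).
    Then x = 1 + 63·2 = 127, valid modulo lcm(63, 4) = 252: x ≡ 127 (mod 252).
Verify: 127 mod 7 = 1 ✓, 127 mod 9 = 1 ✓, 127 mod 4 = 3 ✓.

x ≡ 127 (mod 252).


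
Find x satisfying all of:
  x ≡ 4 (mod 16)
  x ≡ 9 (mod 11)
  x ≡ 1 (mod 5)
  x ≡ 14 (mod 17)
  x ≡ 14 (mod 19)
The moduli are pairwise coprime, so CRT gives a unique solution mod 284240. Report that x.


Product of moduli M = 16 · 11 · 5 · 17 · 19 = 284240.
Merge one congruence at a time:
  Start: x ≡ 4 (mod 16).
  Combine with x ≡ 9 (mod 11); new modulus lcm = 176.
    Write x = 4 + 16·t and substitute into x ≡ 9 (mod 11): 16·t ≡ 9 − 4 = 5 (mod 11).
    Reduce coefficients mod 11: 5·t ≡ 5 (mod 11).
    The inverse of 5 mod 11 is 9 (since 5·9 = 45 = 4·11 + 1), so t ≡ 9·5 = 45 ≡ 1 (mod 11).
    Then x = 4 + 16·1 = 20, valid modulo lcm(16, 11) = 176: x ≡ 20 (mod 176).
  Combine with x ≡ 1 (mod 5); new modulus lcm = 880.
    Write x = 20 + 176·t and substitute into x ≡ 1 (mod 5): 176·t ≡ 1 − 20 = -19 (mod 5).
    Reduce coefficients mod 5: 1·t ≡ 1 (mod 5).
    So t ≡ 1 (mod 5).
    Then x = 20 + 176·1 = 196, valid modulo lcm(176, 5) = 880: x ≡ 196 (mod 880).
  Combine with x ≡ 14 (mod 17); new modulus lcm = 14960.
    Write x = 196 + 880·t and substitute into x ≡ 14 (mod 17): 880·t ≡ 14 − 196 = -182 (mod 17).
    Reduce coefficients mod 17: 13·t ≡ 5 (mod 17).
    The inverse of 13 mod 17 is 4 (since 13·4 = 52 = 3·17 + 1), so t ≡ 4·5 = 20 ≡ 3 (mod 17).
    Then x = 196 + 880·3 = 2836, valid modulo lcm(880, 17) = 14960: x ≡ 2836 (mod 14960).
  Combine with x ≡ 14 (mod 19); new modulus lcm = 284240.
    Write x = 2836 + 14960·t and substitute into x ≡ 14 (mod 19): 14960·t ≡ 14 − 2836 = -2822 (mod 19).
    Reduce coefficients mod 19: 7·t ≡ 9 (mod 19).
    The inverse of 7 mod 19 is 11 (since 7·11 = 77 = 4·19 + 1), so t ≡ 11·9 = 99 ≡ 4 (mod 19).
    Then x = 2836 + 14960·4 = 62676, valid modulo lcm(14960, 19) = 284240: x ≡ 62676 (mod 284240).
Verify against each original: 62676 mod 16 = 4, 62676 mod 11 = 9, 62676 mod 5 = 1, 62676 mod 17 = 14, 62676 mod 19 = 14.

x ≡ 62676 (mod 284240).


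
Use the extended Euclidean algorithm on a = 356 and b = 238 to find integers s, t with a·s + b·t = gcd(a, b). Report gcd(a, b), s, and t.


Euclidean algorithm on (356, 238) — divide until remainder is 0:
  356 = 1 · 238 + 118
  238 = 2 · 118 + 2
  118 = 59 · 2 + 0
gcd(356, 238) = 2.
Track Bezout coefficients alongside the remainders: start with r₀ = 356 = a·1 + b·0 (s = 1, t = 0) and r₁ = 238 = a·0 + b·1 (s = 0, t = 1); each new remainder r_{k+1} = r_{k-1} − q_k·r_k inherits s_{k+1} = s_{k-1} − q_k·s_k, t_{k+1} = t_{k-1} − q_k·t_k, so r_k = a·s_k + b·t_k at every step:
  q = 1: r = 118, s = 1 − 1·0 = 1, t = 0 − 1·1 = -1  (check: 356·1 + 238·(-1) = 118)
  q = 2: r = 2, s = 0 − 2·1 = -2, t = 1 − 2·(-1) = 3  (check: 356·(-2) + 238·3 = 2)
The row with r = 2 (the gcd) gives the Bezout coefficients s = -2, t = 3.
Result: 356 · (-2) + 238 · (3) = 2.

gcd(356, 238) = 2; s = -2, t = 3 (check: 356·(-2) + 238·3 = 2).


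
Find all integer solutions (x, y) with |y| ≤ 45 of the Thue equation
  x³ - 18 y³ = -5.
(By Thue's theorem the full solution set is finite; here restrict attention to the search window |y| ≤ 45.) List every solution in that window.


The equation is x³ - 18y³ = -5. For fixed y, x³ = 18·y³ − 5, so a solution requires the RHS to be a perfect cube.
Strategy: iterate y from -45 to 45, compute RHS = 18·y³ − 5, and check whether it is a (positive or negative) perfect cube.
Check small values of y:
  y = 0: RHS = -5 is not a perfect cube.
  y = 1: RHS = 13 is not a perfect cube.
  y = -1: RHS = -23 is not a perfect cube.
  y = 2: RHS = 139 is not a perfect cube.
  y = -2: RHS = -149 is not a perfect cube.
  y = 3: RHS = 481 is not a perfect cube.
  y = -3: RHS = -491 is not a perfect cube.
Continuing the search up to |y| = 45 finds no solutions either.
No (x, y) in the scanned range satisfies the equation.

No integer solutions with |y| ≤ 45.


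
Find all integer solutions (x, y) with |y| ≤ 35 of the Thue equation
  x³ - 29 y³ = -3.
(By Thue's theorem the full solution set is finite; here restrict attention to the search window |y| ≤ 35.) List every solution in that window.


The equation is x³ - 29y³ = -3. For fixed y, x³ = 29·y³ − 3, so a solution requires the RHS to be a perfect cube.
Strategy: iterate y from -35 to 35, compute RHS = 29·y³ − 3, and check whether it is a (positive or negative) perfect cube.
Check small values of y:
  y = 0: RHS = -3 is not a perfect cube.
  y = 1: RHS = 26 is not a perfect cube.
  y = -1: RHS = -32 is not a perfect cube.
  y = 2: RHS = 229 is not a perfect cube.
  y = -2: RHS = -235 is not a perfect cube.
  y = 3: RHS = 780 is not a perfect cube.
  y = -3: RHS = -786 is not a perfect cube.
Continuing the search up to |y| = 35 finds no solutions either.
No (x, y) in the scanned range satisfies the equation.

No integer solutions with |y| ≤ 35.


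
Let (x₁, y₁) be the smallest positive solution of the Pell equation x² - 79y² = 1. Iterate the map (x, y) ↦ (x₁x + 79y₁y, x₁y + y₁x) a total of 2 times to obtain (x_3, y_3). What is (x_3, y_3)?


Step 1: Find the fundamental solution (x₁, y₁) of x² - 79y² = 1.
  Expand √79 as a continued fraction. a₀ = ⌊√79⌋ = 8; iterate m_{k+1} = d_k·a_k − m_k, d_{k+1} = (79 − m_{k+1}²)/d_k, a_{k+1} = ⌊(a₀ + m_{k+1})/d_{k+1}⌋ (starting m₀ = 0, d₀ = 1), with convergents p_k = a_k·p_{k-1} + p_{k-2}, q_k = a_k·q_{k-1} + q_{k-2} (p₋₁ = 1, q₋₁ = 0):
  k = 0: a₀ = 8; p₀/q₀ = 8/1; p₀² − 79·q₀² = 64 − 79 = -15.
  k = 1: m = 8, d = 15, a = ⌊(8 + 8)/15⌋ = 1; p/q = (1·8 + 1)/(1·1 + 0) = 9/1; p² − 79·q² = 81 − 79 = 2.
  k = 2: m = 7, d = 2, a = ⌊(8 + 7)/2⌋ = 7; p/q = (7·9 + 8)/(7·1 + 1) = 71/8; p² − 79·q² = 5041 − 5056 = -15.
  k = 3: m = 7, d = 15, a = ⌊(8 + 7)/15⌋ = 1; p/q = (1·71 + 9)/(1·8 + 1) = 80/9; p² − 79·q² = 6400 − 6399 = 1.
  The first convergent with p² − 79·q² = 1 gives the fundamental solution (x₁, y₁) = (80, 9).
Step 2: Apply the recurrence (x_{n+1}, y_{n+1}) = (x₁x_n + 79y₁y_n, x₁y_n + y₁x_n) repeatedly.
  From (x_1, y_1) = (80, 9): x_2 = 80·80 + 79·9·9 = 12799; y_2 = 80·9 + 9·80 = 1440.
  From (x_2, y_2) = (12799, 1440): x_3 = 80·12799 + 79·9·1440 = 2047760; y_3 = 80·1440 + 9·12799 = 230391.
Step 3: Verify x_3² - 79·y_3² = 4193321017600 - 4193321017599 = 1 (should be 1). ✓

(x_1, y_1) = (80, 9); (x_3, y_3) = (2047760, 230391).


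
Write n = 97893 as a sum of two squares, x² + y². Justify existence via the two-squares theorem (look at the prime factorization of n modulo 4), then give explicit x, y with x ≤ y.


Step 1: Factor n = 97893 = 3^2 · 73 · 149.
Step 2: Check the mod-4 condition on each prime factor: 3 ≡ 3 (mod 4), exponent 2 (must be even); 73 ≡ 1 (mod 4), exponent 1; 149 ≡ 1 (mod 4), exponent 1.
All primes ≡ 3 (mod 4) appear to even exponent (or don't appear), so by the two-squares theorem n IS expressible as a sum of two squares.
Step 3: Build a representation. Group n = k² · m with k = 3 and m = 73 · 149 = 10877 (a product of primes ≡ 1 (mod 4)); a representation of m scales to one of n via (k·x)² + (k·y)² = k²(x² + y²). Each prime p ≡ 1 (mod 4) is itself a sum of two squares; find a² by testing p − a² for a perfect square:
  73: 73 − 1² = 72, 73 − 2² = 69, 73 − 3² = 64 = 8² ⇒ 73 = 3² + 8².
  149: 149 − 1² = 148, 149 − 2² = 145, 149 − 3² = 140, 149 − 4² = 133, 149 − 5² = 124, 149 − 6² = 113, 149 − 7² = 100 = 10² ⇒ 149 = 7² + 10².
  Combine using the Brahmagupta–Fibonacci identity (a² + b²)(c² + d²) = (ac − bd)² + (ad + bc)² = (ac + bd)² + (ad − bc)²:
  73 · 149 = 10877: from (3² + 8²)(7² + 10²), take (3·7 − 8·10, 3·10 + 8·7) = (21 − 80, 30 + 56) = (-59, 86); dropping signs (only squares matter) gives (59, 86); check 59² + 86² = 3481 + 7396 = 10877 ✓.
  Scale by k = 3: (3·59, 3·86) = (177, 258).
Step 4: Order so x ≤ y and verify: 177² + 258² = 31329 + 66564 = 97893 = n. ✓

n = 97893 = 177² + 258² (one valid representation with x ≤ y).


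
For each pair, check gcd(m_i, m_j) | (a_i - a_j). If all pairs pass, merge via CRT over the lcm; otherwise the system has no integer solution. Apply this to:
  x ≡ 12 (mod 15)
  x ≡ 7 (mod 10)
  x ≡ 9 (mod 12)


Moduli 15, 10, 12 are not pairwise coprime, so CRT works modulo lcm(m_i) when all pairwise compatibility conditions hold.
Pairwise compatibility: gcd(m_i, m_j) must divide a_i - a_j for every pair.
Merge one congruence at a time:
  Start: x ≡ 12 (mod 15).
  Combine with x ≡ 7 (mod 10): gcd(15, 10) = 5; 7 - 12 = -5, which IS divisible by 5, so compatible.
    Write x = 12 + 15·t and substitute into x ≡ 7 (mod 10): 15·t ≡ 7 − 12 = -5 (mod 10).
    Divide the congruence (and modulus) by g = 5: 3·t ≡ -1 (mod 2).
    Reduce coefficients mod 2: 1·t ≡ 1 (mod 2).
    So t ≡ 1 (mod 2).
    Then x = 12 + 15·1 = 27, valid modulo lcm(15, 10) = 30: x ≡ 27 (mod 30).
  Combine with x ≡ 9 (mod 12): gcd(30, 12) = 6; 9 - 27 = -18, which IS divisible by 6, so compatible.
    Write x = 27 + 30·t and substitute into x ≡ 9 (mod 12): 30·t ≡ 9 − 27 = -18 (mod 12).
    Divide the congruence (and modulus) by g = 6: 5·t ≡ -3 (mod 2).
    Reduce coefficients mod 2: 1·t ≡ 1 (mod 2).
    So t ≡ 1 (mod 2).
    Then x = 27 + 30·1 = 57, valid modulo lcm(30, 12) = 60: x ≡ 57 (mod 60).
Verify: 57 mod 15 = 12, 57 mod 10 = 7, 57 mod 12 = 9.

x ≡ 57 (mod 60).


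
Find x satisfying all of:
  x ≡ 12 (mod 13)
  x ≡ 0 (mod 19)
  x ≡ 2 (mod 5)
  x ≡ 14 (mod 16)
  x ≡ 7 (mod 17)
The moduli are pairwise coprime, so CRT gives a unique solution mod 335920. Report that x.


Product of moduli M = 13 · 19 · 5 · 16 · 17 = 335920.
Merge one congruence at a time:
  Start: x ≡ 12 (mod 13).
  Combine with x ≡ 0 (mod 19); new modulus lcm = 247.
    Write x = 12 + 13·t and substitute into x ≡ 0 (mod 19): 13·t ≡ 0 − 12 = -12 (mod 19).
    Reduce coefficients mod 19: 13·t ≡ 7 (mod 19).
    The inverse of 13 mod 19 is 3 (since 13·3 = 39 = 2·19 + 1), so t ≡ 3·7 = 21 ≡ 2 (mod 19).
    Then x = 12 + 13·2 = 38, valid modulo lcm(13, 19) = 247: x ≡ 38 (mod 247).
  Combine with x ≡ 2 (mod 5); new modulus lcm = 1235.
    Write x = 38 + 247·t and substitute into x ≡ 2 (mod 5): 247·t ≡ 2 − 38 = -36 (mod 5).
    Reduce coefficients mod 5: 2·t ≡ 4 (mod 5).
    The inverse of 2 mod 5 is 3 (since 2·3 = 6 = 1·5 + 1), so t ≡ 3·4 = 12 ≡ 2 (mod 5).
    Then x = 38 + 247·2 = 532, valid modulo lcm(247, 5) = 1235: x ≡ 532 (mod 1235).
  Combine with x ≡ 14 (mod 16); new modulus lcm = 19760.
    Write x = 532 + 1235·t and substitute into x ≡ 14 (mod 16): 1235·t ≡ 14 − 532 = -518 (mod 16).
    Reduce coefficients mod 16: 3·t ≡ 10 (mod 16).
    The inverse of 3 mod 16 is 11 (since 3·11 = 33 = 2·16 + 1), so t ≡ 11·10 = 110 ≡ 14 (mod 16).
    Then x = 532 + 1235·14 = 17822, valid modulo lcm(1235, 16) = 19760: x ≡ 17822 (mod 19760).
  Combine with x ≡ 7 (mod 17); new modulus lcm = 335920.
    Write x = 17822 + 19760·t and substitute into x ≡ 7 (mod 17): 19760·t ≡ 7 − 17822 = -17815 (mod 17).
    Reduce coefficients mod 17: 6·t ≡ 1 (mod 17).
    The inverse of 6 mod 17 is 3 (since 6·3 = 18 = 1·17 + 1), so t ≡ 3·1 = 3 ≡ 3 (mod 17).
    Then x = 17822 + 19760·3 = 77102, valid modulo lcm(19760, 17) = 335920: x ≡ 77102 (mod 335920).
Verify against each original: 77102 mod 13 = 12, 77102 mod 19 = 0, 77102 mod 5 = 2, 77102 mod 16 = 14, 77102 mod 17 = 7.

x ≡ 77102 (mod 335920).


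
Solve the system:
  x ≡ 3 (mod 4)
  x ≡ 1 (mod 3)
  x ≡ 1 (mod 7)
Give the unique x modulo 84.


Moduli 4, 3, 7 are pairwise coprime; by CRT there is a unique solution modulo M = 4 · 3 · 7 = 84.
Solve pairwise, accumulating the modulus:
  Start with x ≡ 3 (mod 4).
  Combine with x ≡ 1 (mod 3): since gcd(4, 3) = 1, we get a unique residue mod 12.
    Write x = 3 + 4·t and substitute into x ≡ 1 (mod 3): 4·t ≡ 1 − 3 = -2 (mod 3).
    Reduce coefficients mod 3: 1·t ≡ 1 (mod 3).
    So t ≡ 1 (mod 3).
    Then x = 3 + 4·1 = 7, valid modulo lcm(4, 3) = 12: x ≡ 7 (mod 12).
  Combine with x ≡ 1 (mod 7): since gcd(12, 7) = 1, we get a unique residue mod 84.
    Write x = 7 + 12·t and substitute into x ≡ 1 (mod 7): 12·t ≡ 1 − 7 = -6 (mod 7).
    Reduce coefficients mod 7: 5·t ≡ 1 (mod 7).
    The inverse of 5 mod 7 is 3 (since 5·3 = 15 = 2·7 + 1), so t ≡ 3·1 = 3 ≡ 3 (mod 7).
    Then x = 7 + 12·3 = 43, valid modulo lcm(12, 7) = 84: x ≡ 43 (mod 84).
Verify: 43 mod 4 = 3 ✓, 43 mod 3 = 1 ✓, 43 mod 7 = 1 ✓.

x ≡ 43 (mod 84).


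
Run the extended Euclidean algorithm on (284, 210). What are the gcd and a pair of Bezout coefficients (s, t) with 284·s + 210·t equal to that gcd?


Euclidean algorithm on (284, 210) — divide until remainder is 0:
  284 = 1 · 210 + 74
  210 = 2 · 74 + 62
  74 = 1 · 62 + 12
  62 = 5 · 12 + 2
  12 = 6 · 2 + 0
gcd(284, 210) = 2.
Track Bezout coefficients alongside the remainders: start with r₀ = 284 = a·1 + b·0 (s = 1, t = 0) and r₁ = 210 = a·0 + b·1 (s = 0, t = 1); each new remainder r_{k+1} = r_{k-1} − q_k·r_k inherits s_{k+1} = s_{k-1} − q_k·s_k, t_{k+1} = t_{k-1} − q_k·t_k, so r_k = a·s_k + b·t_k at every step:
  q = 1: r = 74, s = 1 − 1·0 = 1, t = 0 − 1·1 = -1  (check: 284·1 + 210·(-1) = 74)
  q = 2: r = 62, s = 0 − 2·1 = -2, t = 1 − 2·(-1) = 3  (check: 284·(-2) + 210·3 = 62)
  q = 1: r = 12, s = 1 − 1·(-2) = 3, t = -1 − 1·3 = -4  (check: 284·3 + 210·(-4) = 12)
  q = 5: r = 2, s = -2 − 5·3 = -17, t = 3 − 5·(-4) = 23  (check: 284·(-17) + 210·23 = 2)
The row with r = 2 (the gcd) gives the Bezout coefficients s = -17, t = 23.
Result: 284 · (-17) + 210 · (23) = 2.

gcd(284, 210) = 2; s = -17, t = 23 (check: 284·(-17) + 210·23 = 2).


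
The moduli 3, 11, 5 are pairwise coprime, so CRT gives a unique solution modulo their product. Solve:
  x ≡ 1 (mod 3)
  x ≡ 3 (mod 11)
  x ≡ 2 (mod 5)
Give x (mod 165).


Moduli 3, 11, 5 are pairwise coprime; by CRT there is a unique solution modulo M = 3 · 11 · 5 = 165.
Solve pairwise, accumulating the modulus:
  Start with x ≡ 1 (mod 3).
  Combine with x ≡ 3 (mod 11): since gcd(3, 11) = 1, we get a unique residue mod 33.
    Write x = 1 + 3·t and substitute into x ≡ 3 (mod 11): 3·t ≡ 3 − 1 = 2 (mod 11).
    The inverse of 3 mod 11 is 4 (since 3·4 = 12 = 1·11 + 1), so t ≡ 4·2 = 8 ≡ 8 (mod 11).
    Then x = 1 + 3·8 = 25, valid modulo lcm(3, 11) = 33: x ≡ 25 (mod 33).
  Combine with x ≡ 2 (mod 5): since gcd(33, 5) = 1, we get a unique residue mod 165.
    Write x = 25 + 33·t and substitute into x ≡ 2 (mod 5): 33·t ≡ 2 − 25 = -23 (mod 5).
    Reduce coefficients mod 5: 3·t ≡ 2 (mod 5).
    The inverse of 3 mod 5 is 2 (since 3·2 = 6 = 1·5 + 1), so t ≡ 2·2 = 4 ≡ 4 (mod 5).
    Then x = 25 + 33·4 = 157, valid modulo lcm(33, 5) = 165: x ≡ 157 (mod 165).
Verify: 157 mod 3 = 1 ✓, 157 mod 11 = 3 ✓, 157 mod 5 = 2 ✓.

x ≡ 157 (mod 165).


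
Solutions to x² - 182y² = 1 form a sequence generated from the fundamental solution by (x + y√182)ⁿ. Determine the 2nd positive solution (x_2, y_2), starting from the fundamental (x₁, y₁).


Step 1: Find the fundamental solution (x₁, y₁) of x² - 182y² = 1.
  Expand √182 as a continued fraction. a₀ = ⌊√182⌋ = 13; iterate m_{k+1} = d_k·a_k − m_k, d_{k+1} = (182 − m_{k+1}²)/d_k, a_{k+1} = ⌊(a₀ + m_{k+1})/d_{k+1}⌋ (starting m₀ = 0, d₀ = 1), with convergents p_k = a_k·p_{k-1} + p_{k-2}, q_k = a_k·q_{k-1} + q_{k-2} (p₋₁ = 1, q₋₁ = 0):
  k = 0: a₀ = 13; p₀/q₀ = 13/1; p₀² − 182·q₀² = 169 − 182 = -13.
  k = 1: m = 13, d = 13, a = ⌊(13 + 13)/13⌋ = 2; p/q = (2·13 + 1)/(2·1 + 0) = 27/2; p² − 182·q² = 729 − 728 = 1.
  The first convergent with p² − 182·q² = 1 gives the fundamental solution (x₁, y₁) = (27, 2).
Step 2: Apply the recurrence (x_{n+1}, y_{n+1}) = (x₁x_n + 182y₁y_n, x₁y_n + y₁x_n) repeatedly.
  From (x_1, y_1) = (27, 2): x_2 = 27·27 + 182·2·2 = 1457; y_2 = 27·2 + 2·27 = 108.
Step 3: Verify x_2² - 182·y_2² = 2122849 - 2122848 = 1 (should be 1). ✓

(x_1, y_1) = (27, 2); (x_2, y_2) = (1457, 108).
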